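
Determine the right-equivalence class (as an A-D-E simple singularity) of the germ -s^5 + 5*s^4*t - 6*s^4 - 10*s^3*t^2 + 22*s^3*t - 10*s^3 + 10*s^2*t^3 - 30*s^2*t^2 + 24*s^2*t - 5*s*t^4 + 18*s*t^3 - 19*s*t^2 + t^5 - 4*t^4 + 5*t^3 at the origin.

The Hessian of f at 0 is [[0, 0], [0, 0]] with rank 0, so corank 2. A Groebner basis of the Jacobian ideal J(f) in C{s,t} is {t^3, s^2 - t^2/6, s*t - t^2/2}; counting standard monomials gives mu = 4. Corank 2; j^3 = -(s - t)*(10*s^2 - 14*s*t + 5*t^2) splits into three distinct lines over C (the quadratic factor has nonzero discriminant), so D_4.

D_4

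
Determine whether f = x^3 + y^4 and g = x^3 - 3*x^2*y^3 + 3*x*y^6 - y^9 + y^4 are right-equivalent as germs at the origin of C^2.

Yes.

The Hessian of f at 0 has rank 0. Corank 2; j^3 = x^3 is a perfect cube, so E-series; the 4-jet and mu = 6 give E_6. The Hessian of g at 0 has rank 0. Corank 2; j^3 = x^3 is a perfect cube, so E-series; the 4-jet and mu = 6 give E_6. Both have type E_6, hence right-equivalent.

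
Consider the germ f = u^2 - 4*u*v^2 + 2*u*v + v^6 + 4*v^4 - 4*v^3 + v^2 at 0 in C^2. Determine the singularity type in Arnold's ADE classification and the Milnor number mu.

The Hessian of f at 0 has rank 1. Corank 1: A-series; mu = 5 gives A_5.

Type A_5, Milnor number mu = 5.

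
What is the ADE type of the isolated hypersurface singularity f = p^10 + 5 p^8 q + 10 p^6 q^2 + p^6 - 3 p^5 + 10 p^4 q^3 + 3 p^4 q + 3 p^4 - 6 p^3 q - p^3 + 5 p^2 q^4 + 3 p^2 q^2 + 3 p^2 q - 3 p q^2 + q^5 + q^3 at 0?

E_{8}

The Hessian of f at 0 has rank 0. Corank 2; j^3 = -(p - q)^3 is a perfect cube, so E-series; the 5-jet and mu = 8 give E_8.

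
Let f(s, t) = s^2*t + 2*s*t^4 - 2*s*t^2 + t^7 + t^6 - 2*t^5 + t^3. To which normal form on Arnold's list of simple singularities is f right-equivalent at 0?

D_7

The Hessian of f at 0 has rank 0. Corank 2; j^3 = t*(s - t)^2 has shape L^2 M (L != M), so D-series; mu = 7 gives D_7.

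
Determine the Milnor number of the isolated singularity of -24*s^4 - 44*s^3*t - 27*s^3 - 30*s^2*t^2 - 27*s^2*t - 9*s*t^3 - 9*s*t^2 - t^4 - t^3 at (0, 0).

7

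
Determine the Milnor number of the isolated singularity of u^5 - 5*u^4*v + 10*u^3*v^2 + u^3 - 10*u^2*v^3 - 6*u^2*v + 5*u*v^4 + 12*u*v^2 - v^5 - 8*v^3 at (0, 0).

The Hessian of f at 0 has rank 0. Corank 2; j^3 = (u - 2*v)^3 is a perfect cube, so E-series; the 5-jet and mu = 8 give E_8.

8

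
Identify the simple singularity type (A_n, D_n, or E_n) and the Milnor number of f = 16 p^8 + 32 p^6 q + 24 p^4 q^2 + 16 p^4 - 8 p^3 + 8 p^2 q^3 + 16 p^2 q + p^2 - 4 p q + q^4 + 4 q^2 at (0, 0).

Type A_3, Milnor number mu = 3.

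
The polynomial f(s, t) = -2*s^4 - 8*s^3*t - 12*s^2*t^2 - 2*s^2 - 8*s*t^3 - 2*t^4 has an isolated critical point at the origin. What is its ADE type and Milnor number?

Type A3, Milnor number mu = 3.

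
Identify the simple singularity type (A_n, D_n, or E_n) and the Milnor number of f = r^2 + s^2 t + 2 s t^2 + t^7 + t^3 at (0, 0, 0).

Type D_{8}, Milnor number mu = 8.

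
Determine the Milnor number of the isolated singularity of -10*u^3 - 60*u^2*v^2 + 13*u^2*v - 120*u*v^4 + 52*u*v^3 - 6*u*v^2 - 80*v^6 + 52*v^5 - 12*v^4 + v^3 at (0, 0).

4

The Hessian of f at 0 has rank 0. Corank 2; j^3 = -(2*u - v)*(5*u^2 - 4*u*v + v^2) splits into three distinct lines over C (the quadratic factor has nonzero discriminant), so D_4.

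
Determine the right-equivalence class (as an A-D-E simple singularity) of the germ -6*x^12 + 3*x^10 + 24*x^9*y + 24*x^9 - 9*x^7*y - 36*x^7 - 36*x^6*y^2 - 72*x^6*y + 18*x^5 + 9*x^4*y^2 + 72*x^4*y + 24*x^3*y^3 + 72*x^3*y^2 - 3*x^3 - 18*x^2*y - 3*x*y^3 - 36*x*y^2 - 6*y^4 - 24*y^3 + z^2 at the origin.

E_{7}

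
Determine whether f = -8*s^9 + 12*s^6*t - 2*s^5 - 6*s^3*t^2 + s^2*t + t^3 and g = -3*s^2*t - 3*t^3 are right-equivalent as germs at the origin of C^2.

Yes.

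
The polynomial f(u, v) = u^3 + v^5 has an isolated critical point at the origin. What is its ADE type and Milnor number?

The Hessian of f at 0 is [[0, 0], [0, 0]] with rank 0, so corank 2. A Groebner basis of the Jacobian ideal J(f) in C{u,v} is {v^4, u^2}; counting standard monomials gives mu = 8. Corank 2; j^3 = u^3 is a perfect cube, so E-series; the 5-jet and mu = 8 give E_8.

Type E8, Milnor number mu = 8.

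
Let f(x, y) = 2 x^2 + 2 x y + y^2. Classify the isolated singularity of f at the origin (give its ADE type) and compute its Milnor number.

The Hessian of f at 0 is [[4, 2], [2, 2]] with rank 2, so corank 0. A Groebner basis of the Jacobian ideal J(f) in C{x,y} is {x, y}; counting standard monomials gives mu = 1. Corank 0: nondegenerate Morse point, so A_1.

Type A_{1}, Milnor number mu = 1.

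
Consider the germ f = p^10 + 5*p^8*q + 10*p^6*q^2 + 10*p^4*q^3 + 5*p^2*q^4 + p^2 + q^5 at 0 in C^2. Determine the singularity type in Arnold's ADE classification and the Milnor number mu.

The Hessian of f at 0 has rank 1. Corank 1: A-series; mu = 4 gives A_4.

Type A_4, Milnor number mu = 4.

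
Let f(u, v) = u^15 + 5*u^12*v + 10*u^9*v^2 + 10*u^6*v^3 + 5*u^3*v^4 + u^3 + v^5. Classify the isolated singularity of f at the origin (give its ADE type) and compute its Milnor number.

Type E_8, Milnor number mu = 8.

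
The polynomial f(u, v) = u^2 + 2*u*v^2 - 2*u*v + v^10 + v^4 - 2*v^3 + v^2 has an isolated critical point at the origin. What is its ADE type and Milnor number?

The Hessian of f at 0 is [[2, -2], [-2, 2]] with rank 1, so corank 1. A Groebner basis of the Jacobian ideal J(f) in C{u,v} is {u^5 + 10*u^4 - 30*u^3*v - 35*u^3 + 54*u^2*v + 23*u^2 - 27*u*v - 4*u + 4*v, u^4*v + 4*u^4 - 10*u^3*v - 10*u^3 + 15*u^2*v + 6*u^2 - 7*u*v - u + v, u + v^2 - v}; counting standard monomials gives mu = 9. Corank 1: A-series; mu = 9 gives A_9.

Type A9, Milnor number mu = 9.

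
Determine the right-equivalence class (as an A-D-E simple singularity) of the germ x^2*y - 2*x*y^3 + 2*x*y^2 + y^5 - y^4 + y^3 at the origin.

D_5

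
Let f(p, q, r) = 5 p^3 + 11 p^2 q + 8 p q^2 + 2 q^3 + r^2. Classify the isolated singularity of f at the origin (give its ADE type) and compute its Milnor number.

Type D4, Milnor number mu = 4.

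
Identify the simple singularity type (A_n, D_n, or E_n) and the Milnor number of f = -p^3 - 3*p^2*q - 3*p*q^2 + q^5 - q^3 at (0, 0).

Type E8, Milnor number mu = 8.

The Hessian of f at 0 is [[0, 0], [0, 0]] with rank 0, so corank 2. A Groebner basis of the Jacobian ideal J(f) in C{p,q} is {q^4, p^2 + 2*p*q + q^2}; counting standard monomials gives mu = 8. Corank 2; j^3 = -(p + q)^3 is a perfect cube, so E-series; the 5-jet and mu = 8 give E_8.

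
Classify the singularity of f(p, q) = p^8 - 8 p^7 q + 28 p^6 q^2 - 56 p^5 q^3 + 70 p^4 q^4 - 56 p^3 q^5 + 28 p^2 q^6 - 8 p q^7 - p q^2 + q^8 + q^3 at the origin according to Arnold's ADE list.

D9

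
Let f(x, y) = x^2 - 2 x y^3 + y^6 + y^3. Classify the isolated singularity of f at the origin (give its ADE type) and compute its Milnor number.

The Hessian of f at 0 is [[2, 0], [0, 0]] with rank 1, so corank 1. A Groebner basis of the Jacobian ideal J(f) in C{x,y} is {y^2, x}; counting standard monomials gives mu = 2. Corank 1: A-series; mu = 2 gives A_2.

Type A_2, Milnor number mu = 2.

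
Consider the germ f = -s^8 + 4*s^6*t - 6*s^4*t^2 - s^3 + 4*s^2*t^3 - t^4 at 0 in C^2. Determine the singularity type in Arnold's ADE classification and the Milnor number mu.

Type E6, Milnor number mu = 6.

The Hessian of f at 0 is [[0, 0], [0, 0]] with rank 0, so corank 2. A Groebner basis of the Jacobian ideal J(f) in C{s,t} is {t^3, s^2}; counting standard monomials gives mu = 6. Corank 2; j^3 = -s^3 is a perfect cube, so E-series; the 4-jet and mu = 6 give E_6.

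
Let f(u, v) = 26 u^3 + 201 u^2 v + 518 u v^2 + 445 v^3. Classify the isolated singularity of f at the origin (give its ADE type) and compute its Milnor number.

The Hessian of f at 0 has rank 0. Corank 2; j^3 = (2*u + 5*v)*(13*u^2 + 68*u*v + 89*v^2) splits into three distinct lines over C (the quadratic factor has nonzero discriminant), so D_4.

Type D_{4}, Milnor number mu = 4.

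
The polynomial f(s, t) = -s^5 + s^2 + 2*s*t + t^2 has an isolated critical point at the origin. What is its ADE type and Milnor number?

Type A4, Milnor number mu = 4.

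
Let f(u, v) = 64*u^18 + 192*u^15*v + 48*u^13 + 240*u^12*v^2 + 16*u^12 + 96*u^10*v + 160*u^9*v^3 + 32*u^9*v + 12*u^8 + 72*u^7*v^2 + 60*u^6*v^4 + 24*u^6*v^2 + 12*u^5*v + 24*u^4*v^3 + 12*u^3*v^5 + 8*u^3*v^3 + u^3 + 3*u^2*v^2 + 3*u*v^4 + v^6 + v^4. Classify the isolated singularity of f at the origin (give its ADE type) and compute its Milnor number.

Type E_6, Milnor number mu = 6.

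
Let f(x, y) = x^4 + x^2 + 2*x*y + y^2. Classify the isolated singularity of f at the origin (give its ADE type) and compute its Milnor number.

Type A3, Milnor number mu = 3.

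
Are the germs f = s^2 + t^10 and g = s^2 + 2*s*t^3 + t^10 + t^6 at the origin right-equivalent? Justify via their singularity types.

The Hessian of f at 0 is [[2, 0], [0, 0]] with rank 1, so corank 1. A Groebner basis of the Jacobian ideal J(f) in C{s,t} is {t^9, s}; counting standard monomials gives mu = 9. Corank 1: A-series; mu = 9 gives A_9. The Hessian of g at 0 is [[2, 0], [0, 0]] with rank 1, so corank 1. A Groebner basis of the Jacobian ideal J(g) in C{s,t} is {s^3, s + t^3}; counting standard monomials gives mu = 9. Corank 1: A-series; mu = 9 gives A_9. Both have type A_9, hence right-equivalent.

Yes.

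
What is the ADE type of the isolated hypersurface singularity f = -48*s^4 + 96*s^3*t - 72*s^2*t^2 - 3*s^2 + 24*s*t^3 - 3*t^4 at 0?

The Hessian of f at 0 has rank 1. Corank 1: A-series; mu = 3 gives A_3.

A3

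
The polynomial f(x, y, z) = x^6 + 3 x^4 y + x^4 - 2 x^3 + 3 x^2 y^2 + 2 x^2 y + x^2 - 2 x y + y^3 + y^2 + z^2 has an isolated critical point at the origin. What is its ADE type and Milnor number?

Type A2, Milnor number mu = 2.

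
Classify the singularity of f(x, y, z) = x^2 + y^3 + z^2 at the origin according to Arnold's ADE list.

A_{2}

The Hessian of f at 0 has rank 2. Corank 1: A-series; mu = 2 gives A_2.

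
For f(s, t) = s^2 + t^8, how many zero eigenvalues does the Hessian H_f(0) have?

1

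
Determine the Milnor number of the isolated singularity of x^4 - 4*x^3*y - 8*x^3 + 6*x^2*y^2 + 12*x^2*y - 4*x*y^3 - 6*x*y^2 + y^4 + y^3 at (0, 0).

The Hessian of f at 0 is [[0, 0], [0, 0]] with rank 0, so corank 2. A Groebner basis of the Jacobian ideal J(f) in C{x,y} is {y^4, x*y^2 - 2*y^3/3, x^2 - x*y + y^2/4}; counting standard monomials gives mu = 6. Corank 2; j^3 = -(2*x - y)^3 is a perfect cube, so E-series; the 4-jet and mu = 6 give E_6.

6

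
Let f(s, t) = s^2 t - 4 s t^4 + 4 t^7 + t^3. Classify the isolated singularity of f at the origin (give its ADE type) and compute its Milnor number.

Type D_4, Milnor number mu = 4.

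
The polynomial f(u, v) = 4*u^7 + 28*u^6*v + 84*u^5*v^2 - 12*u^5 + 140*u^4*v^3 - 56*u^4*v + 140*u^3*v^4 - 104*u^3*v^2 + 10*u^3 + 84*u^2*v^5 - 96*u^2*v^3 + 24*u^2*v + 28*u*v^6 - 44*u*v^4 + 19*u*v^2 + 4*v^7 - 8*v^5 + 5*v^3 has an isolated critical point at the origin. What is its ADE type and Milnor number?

The Hessian of f at 0 is [[0, 0], [0, 0]] with rank 0, so corank 2. A Groebner basis of the Jacobian ideal J(f) in C{u,v} is {v^3, u^2 - v^2/6, u*v + v^2/2}; counting standard monomials gives mu = 4. Corank 2; j^3 = (u + v)*(10*u^2 + 14*u*v + 5*v^2) splits into three distinct lines over C (the quadratic factor has nonzero discriminant), so D_4.

Type D4, Milnor number mu = 4.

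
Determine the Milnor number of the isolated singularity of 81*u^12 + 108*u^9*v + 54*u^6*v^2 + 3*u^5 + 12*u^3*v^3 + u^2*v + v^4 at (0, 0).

5

The Hessian of f at 0 has rank 0. Corank 2; j^3 = u^2*v has shape L^2 M (L != M), so D-series; mu = 5 gives D_5.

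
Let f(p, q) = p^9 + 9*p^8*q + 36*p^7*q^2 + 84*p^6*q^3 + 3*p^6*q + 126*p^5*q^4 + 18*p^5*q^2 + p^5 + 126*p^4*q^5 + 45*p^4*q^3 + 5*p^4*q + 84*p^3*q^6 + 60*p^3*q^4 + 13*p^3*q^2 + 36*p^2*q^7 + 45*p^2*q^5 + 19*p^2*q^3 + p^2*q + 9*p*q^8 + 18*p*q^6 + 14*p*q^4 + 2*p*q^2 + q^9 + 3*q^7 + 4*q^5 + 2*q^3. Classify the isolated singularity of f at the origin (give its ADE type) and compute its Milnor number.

Type D_4, Milnor number mu = 4.

The Hessian of f at 0 is [[0, 0], [0, 0]] with rank 0, so corank 2. A Groebner basis of the Jacobian ideal J(f) in C{p,q} is {q^3, p^2 + 2*q^2, p*q + q^2}; counting standard monomials gives mu = 4. Corank 2; j^3 = q*(p^2 + 2*p*q + 2*q^2) splits into three distinct lines over C (the quadratic factor has nonzero discriminant), so D_4.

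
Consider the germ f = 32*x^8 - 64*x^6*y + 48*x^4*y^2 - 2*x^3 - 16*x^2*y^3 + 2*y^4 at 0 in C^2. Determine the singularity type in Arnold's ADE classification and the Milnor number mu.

Type E6, Milnor number mu = 6.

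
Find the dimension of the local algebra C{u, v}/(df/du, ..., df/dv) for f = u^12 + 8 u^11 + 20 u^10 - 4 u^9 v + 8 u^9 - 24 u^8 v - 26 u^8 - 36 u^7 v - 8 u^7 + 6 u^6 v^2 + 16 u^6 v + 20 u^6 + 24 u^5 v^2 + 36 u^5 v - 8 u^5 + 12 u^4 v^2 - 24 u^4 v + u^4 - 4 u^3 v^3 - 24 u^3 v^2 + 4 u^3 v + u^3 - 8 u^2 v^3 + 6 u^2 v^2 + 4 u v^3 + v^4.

6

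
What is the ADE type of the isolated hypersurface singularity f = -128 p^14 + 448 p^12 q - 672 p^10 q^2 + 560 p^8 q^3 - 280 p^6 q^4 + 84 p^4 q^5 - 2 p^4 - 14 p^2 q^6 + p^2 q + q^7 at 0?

The Hessian of f at 0 has rank 0. Corank 2; j^3 = p^2*q has shape L^2 M (L != M), so D-series; mu = 8 gives D_8.

D8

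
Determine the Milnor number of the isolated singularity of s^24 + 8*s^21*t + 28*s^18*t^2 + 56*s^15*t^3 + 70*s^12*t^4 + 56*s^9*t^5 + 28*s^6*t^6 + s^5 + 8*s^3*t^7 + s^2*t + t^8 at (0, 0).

The Hessian of f at 0 has rank 0. Corank 2; j^3 = s^2*t has shape L^2 M (L != M), so D-series; mu = 9 gives D_9.

9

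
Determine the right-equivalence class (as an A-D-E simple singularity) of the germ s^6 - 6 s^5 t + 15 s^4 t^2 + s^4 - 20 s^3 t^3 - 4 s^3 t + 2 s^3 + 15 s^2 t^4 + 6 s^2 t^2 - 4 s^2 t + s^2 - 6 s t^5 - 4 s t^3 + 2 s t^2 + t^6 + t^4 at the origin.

A_{5}

The Hessian of f at 0 has rank 1. Corank 1: A-series; mu = 5 gives A_5.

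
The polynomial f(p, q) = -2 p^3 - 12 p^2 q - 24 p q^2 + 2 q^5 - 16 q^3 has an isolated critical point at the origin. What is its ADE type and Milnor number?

Type E_8, Milnor number mu = 8.

The Hessian of f at 0 is [[0, 0], [0, 0]] with rank 0, so corank 2. A Groebner basis of the Jacobian ideal J(f) in C{p,q} is {q^4, p^2 + 4*p*q + 4*q^2}; counting standard monomials gives mu = 8. Corank 2; j^3 = -2*(p + 2*q)^3 is a perfect cube, so E-series; the 5-jet and mu = 8 give E_8.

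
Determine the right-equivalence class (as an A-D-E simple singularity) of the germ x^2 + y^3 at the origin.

The Hessian of f at 0 has rank 1. Corank 1: A-series; mu = 2 gives A_2.

A2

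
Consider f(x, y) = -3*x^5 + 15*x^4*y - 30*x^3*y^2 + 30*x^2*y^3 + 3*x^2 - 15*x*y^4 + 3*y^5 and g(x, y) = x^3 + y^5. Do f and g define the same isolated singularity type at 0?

No.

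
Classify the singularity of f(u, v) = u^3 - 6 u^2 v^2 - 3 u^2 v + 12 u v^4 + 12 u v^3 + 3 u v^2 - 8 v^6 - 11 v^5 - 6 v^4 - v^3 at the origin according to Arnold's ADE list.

E_{8}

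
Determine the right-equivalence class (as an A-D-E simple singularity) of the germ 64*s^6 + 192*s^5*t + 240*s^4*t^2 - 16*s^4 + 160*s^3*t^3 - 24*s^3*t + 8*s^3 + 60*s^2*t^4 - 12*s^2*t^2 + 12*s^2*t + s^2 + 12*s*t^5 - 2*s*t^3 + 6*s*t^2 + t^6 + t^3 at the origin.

The Hessian of f at 0 has rank 1. Corank 1: A-series; mu = 2 gives A_2.

A_2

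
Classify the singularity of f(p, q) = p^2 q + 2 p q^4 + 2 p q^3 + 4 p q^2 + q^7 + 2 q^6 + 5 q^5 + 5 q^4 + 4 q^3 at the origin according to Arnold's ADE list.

D_{5}

The Hessian of f at 0 is [[0, 0], [0, 0]] with rank 0, so corank 2. A Groebner basis of the Jacobian ideal J(f) in C{p,q} is {p*q^2 - 2*p*q - 4*q^2, p*q + q^3 + 2*q^2, p^2 - 4*q^2}; counting standard monomials gives mu = 5. Corank 2; j^3 = q*(p + 2*q)^2 has shape L^2 M (L != M), so D-series; mu = 5 gives D_5.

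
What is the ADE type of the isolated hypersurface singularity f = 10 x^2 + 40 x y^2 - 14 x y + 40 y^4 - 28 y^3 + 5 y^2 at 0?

A_{1}

The Hessian of f at 0 has rank 2. Corank 0: nondegenerate Morse point, so A_1.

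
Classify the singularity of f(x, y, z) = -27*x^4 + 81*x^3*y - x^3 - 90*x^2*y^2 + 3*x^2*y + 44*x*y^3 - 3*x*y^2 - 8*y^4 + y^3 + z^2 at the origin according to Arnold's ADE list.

The Hessian of f at 0 has rank 1. Corank 2; j^3 = -(x - y)^3 is a perfect cube, so E-series; the 4-jet and mu = 7 give E_7.

E_{7}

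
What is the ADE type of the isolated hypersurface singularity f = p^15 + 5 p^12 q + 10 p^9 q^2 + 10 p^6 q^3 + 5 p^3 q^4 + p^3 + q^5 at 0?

E_8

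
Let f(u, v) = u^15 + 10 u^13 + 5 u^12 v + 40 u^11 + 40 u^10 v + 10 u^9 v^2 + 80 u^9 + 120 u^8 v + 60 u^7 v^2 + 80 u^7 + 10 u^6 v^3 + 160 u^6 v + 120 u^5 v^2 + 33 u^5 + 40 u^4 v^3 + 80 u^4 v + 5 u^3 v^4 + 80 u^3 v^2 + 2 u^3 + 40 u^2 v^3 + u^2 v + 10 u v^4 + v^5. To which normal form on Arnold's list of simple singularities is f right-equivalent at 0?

The Hessian of f at 0 is [[0, 0], [0, 0]] with rank 0, so corank 2. A Groebner basis of the Jacobian ideal J(f) in C{u,v} is {-u*v/10 + v^4, u*v^2, u^2 + u*v/2}; counting standard monomials gives mu = 6. Corank 2; j^3 = u^2*(2*u + v) has shape L^2 M (L != M), so D-series; mu = 6 gives D_6.

D6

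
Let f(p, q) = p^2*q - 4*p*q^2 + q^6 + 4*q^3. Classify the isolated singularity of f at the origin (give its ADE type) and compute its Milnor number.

Type D_{7}, Milnor number mu = 7.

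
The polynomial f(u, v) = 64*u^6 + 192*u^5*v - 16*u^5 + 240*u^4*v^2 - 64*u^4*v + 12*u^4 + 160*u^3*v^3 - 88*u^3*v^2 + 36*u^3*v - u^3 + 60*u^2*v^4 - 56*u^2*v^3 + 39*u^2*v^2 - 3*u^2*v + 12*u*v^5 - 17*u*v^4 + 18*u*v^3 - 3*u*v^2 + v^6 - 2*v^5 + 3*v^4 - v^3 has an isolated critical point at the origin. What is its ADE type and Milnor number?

Type E_8, Milnor number mu = 8.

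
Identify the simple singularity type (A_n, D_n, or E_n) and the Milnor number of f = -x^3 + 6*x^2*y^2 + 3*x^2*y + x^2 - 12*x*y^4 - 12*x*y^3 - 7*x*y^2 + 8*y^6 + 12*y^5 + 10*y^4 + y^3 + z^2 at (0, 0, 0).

Type A_{2}, Milnor number mu = 2.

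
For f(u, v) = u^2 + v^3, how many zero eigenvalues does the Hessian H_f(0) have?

1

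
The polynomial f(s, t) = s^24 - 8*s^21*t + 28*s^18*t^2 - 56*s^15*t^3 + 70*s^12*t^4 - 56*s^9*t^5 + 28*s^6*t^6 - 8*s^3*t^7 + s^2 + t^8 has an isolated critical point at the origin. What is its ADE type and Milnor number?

Type A_7, Milnor number mu = 7.

The Hessian of f at 0 has rank 1. Corank 1: A-series; mu = 7 gives A_7.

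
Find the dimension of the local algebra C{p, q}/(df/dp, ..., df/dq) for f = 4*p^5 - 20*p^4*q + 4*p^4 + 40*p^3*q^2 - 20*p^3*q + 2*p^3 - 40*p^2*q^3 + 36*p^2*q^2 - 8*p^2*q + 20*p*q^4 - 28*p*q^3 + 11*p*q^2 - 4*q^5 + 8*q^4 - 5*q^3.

4

The Hessian of f at 0 has rank 0. Corank 2; j^3 = (p - q)*(2*p^2 - 6*p*q + 5*q^2) splits into three distinct lines over C (the quadratic factor has nonzero discriminant), so D_4.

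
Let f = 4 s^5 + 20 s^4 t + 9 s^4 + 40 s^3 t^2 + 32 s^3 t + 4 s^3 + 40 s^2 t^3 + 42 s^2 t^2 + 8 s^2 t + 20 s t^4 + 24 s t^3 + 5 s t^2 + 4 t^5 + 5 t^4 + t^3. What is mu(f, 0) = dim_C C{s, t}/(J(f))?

The Hessian of f at 0 is [[0, 0], [0, 0]] with rank 0, so corank 2. A Groebner basis of the Jacobian ideal J(f) in C{s,t} is {s^3 - s^2 + t^2/4, 8*s^2 + t^3 - 2*t^2, s*t + t^2/2}; counting standard monomials gives mu = 5. Corank 2; j^3 = (s + t)*(2*s + t)^2 has shape L^2 M (L != M), so D-series; mu = 5 gives D_5.

5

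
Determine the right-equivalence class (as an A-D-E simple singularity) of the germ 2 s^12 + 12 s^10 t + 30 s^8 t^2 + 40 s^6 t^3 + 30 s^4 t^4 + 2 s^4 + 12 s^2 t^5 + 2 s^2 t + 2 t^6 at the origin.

D7

The Hessian of f at 0 has rank 0. Corank 2; j^3 = 2*s^2*t has shape L^2 M (L != M), so D-series; mu = 7 gives D_7.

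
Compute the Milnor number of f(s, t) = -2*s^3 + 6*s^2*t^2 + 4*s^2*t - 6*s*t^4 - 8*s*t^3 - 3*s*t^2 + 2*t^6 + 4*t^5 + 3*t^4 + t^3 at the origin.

4

The Hessian of f at 0 has rank 0. Corank 2; j^3 = -(s - t)*(2*s^2 - 2*s*t + t^2) splits into three distinct lines over C (the quadratic factor has nonzero discriminant), so D_4.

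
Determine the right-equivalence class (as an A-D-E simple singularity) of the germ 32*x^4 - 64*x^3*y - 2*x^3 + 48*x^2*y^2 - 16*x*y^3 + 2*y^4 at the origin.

The Hessian of f at 0 is [[0, 0], [0, 0]] with rank 0, so corank 2. A Groebner basis of the Jacobian ideal J(f) in C{x,y} is {y^4, x*y^2 - y^3/6, x^2}; counting standard monomials gives mu = 6. Corank 2; j^3 = -2*x^3 is a perfect cube, so E-series; the 4-jet and mu = 6 give E_6.

E_{6}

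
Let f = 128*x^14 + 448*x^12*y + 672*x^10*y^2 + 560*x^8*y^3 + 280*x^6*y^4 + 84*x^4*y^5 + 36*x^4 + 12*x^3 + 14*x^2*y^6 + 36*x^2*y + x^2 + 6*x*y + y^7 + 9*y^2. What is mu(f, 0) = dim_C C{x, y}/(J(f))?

6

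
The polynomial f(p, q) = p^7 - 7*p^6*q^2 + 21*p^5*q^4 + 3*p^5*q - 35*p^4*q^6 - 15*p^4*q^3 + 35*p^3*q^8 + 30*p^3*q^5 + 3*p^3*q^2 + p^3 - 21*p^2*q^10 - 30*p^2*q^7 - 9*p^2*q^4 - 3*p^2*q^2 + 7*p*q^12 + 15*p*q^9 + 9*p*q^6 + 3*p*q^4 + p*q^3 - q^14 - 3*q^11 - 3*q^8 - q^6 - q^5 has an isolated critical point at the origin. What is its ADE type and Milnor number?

The Hessian of f at 0 is [[0, 0], [0, 0]] with rank 0, so corank 2. A Groebner basis of the Jacobian ideal J(f) in C{p,q} is {-p^2 + q^4 - q^3/3, p^3, p^2*q + p^2/3 + q^3/9, -p^2 + p*q^2 - q^3/3}; counting standard monomials gives mu = 7. Corank 2; j^3 = p^3 is a perfect cube, so E-series; the 4-jet and mu = 7 give E_7.

Type E7, Milnor number mu = 7.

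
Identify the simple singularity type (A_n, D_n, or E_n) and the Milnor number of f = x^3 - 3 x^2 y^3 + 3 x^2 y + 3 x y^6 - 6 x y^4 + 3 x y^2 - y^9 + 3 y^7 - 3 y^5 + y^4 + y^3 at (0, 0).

The Hessian of f at 0 is [[0, 0], [0, 0]] with rank 0, so corank 2. A Groebner basis of the Jacobian ideal J(f) in C{x,y} is {y^3, x^2 + 2*x*y + y^2}; counting standard monomials gives mu = 6. Corank 2; j^3 = (x + y)^3 is a perfect cube, so E-series; the 4-jet and mu = 6 give E_6.

Type E_{6}, Milnor number mu = 6.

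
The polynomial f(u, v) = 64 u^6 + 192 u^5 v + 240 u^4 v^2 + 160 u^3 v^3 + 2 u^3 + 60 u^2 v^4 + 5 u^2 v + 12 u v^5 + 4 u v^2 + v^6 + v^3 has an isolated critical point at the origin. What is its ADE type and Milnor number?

The Hessian of f at 0 has rank 0. Corank 2; j^3 = (u + v)^2*(2*u + v) has shape L^2 M (L != M), so D-series; mu = 7 gives D_7.

Type D7, Milnor number mu = 7.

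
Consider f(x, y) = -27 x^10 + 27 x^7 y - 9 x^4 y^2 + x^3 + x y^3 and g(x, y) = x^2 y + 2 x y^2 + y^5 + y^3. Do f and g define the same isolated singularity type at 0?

The Hessian of f at 0 is [[0, 0], [0, 0]] with rank 0, so corank 2. A Groebner basis of the Jacobian ideal J(f) in C{x,y} is {x^3, x*y^2, 3*x^2 + y^3}; counting standard monomials gives mu = 7. Corank 2; j^3 = x^3 is a perfect cube, so E-series; the 4-jet and mu = 7 give E_7. The Hessian of g at 0 is [[0, 0], [0, 0]] with rank 0, so corank 2. A Groebner basis of the Jacobian ideal J(g) in C{x,y} is {x^2/5 + y^4 - y^2/5, x^3 + y^3, x*y + y^2}; counting standard monomials gives mu = 6. Corank 2; j^3 = y*(x + y)^2 has shape L^2 M (L != M), so D-series; mu = 6 gives D_6. f is E_7 but g is D_6, hence not right-equivalent.

No.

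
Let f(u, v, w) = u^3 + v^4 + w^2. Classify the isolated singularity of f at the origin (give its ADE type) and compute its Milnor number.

Type E6, Milnor number mu = 6.

The Hessian of f at 0 has rank 1. Corank 2; j^3 = u^3 is a perfect cube, so E-series; the 4-jet and mu = 6 give E_6.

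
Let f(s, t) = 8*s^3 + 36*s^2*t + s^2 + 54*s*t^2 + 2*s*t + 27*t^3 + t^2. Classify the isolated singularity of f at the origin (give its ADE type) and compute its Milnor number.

The Hessian of f at 0 has rank 1. Corank 1: A-series; mu = 2 gives A_2.

Type A_{2}, Milnor number mu = 2.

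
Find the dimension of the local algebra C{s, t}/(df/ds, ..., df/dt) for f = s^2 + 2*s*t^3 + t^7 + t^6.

The Hessian of f at 0 has rank 1. Corank 1: A-series; mu = 6 gives A_6.

6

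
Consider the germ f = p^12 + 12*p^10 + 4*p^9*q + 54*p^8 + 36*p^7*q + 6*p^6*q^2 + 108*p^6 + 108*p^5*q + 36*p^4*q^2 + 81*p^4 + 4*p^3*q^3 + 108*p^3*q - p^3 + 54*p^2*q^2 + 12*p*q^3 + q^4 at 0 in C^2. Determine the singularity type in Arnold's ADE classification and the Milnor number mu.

Type E_{6}, Milnor number mu = 6.

The Hessian of f at 0 is [[0, 0], [0, 0]] with rank 0, so corank 2. A Groebner basis of the Jacobian ideal J(f) in C{p,q} is {q^4, p*q^2 + q^3/9, p^2}; counting standard monomials gives mu = 6. Corank 2; j^3 = -p^3 is a perfect cube, so E-series; the 4-jet and mu = 6 give E_6.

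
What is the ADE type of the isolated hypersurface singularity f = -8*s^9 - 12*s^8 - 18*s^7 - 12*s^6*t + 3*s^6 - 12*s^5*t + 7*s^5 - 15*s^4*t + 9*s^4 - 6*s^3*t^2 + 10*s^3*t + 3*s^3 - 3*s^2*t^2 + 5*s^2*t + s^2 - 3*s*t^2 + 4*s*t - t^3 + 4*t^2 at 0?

A_2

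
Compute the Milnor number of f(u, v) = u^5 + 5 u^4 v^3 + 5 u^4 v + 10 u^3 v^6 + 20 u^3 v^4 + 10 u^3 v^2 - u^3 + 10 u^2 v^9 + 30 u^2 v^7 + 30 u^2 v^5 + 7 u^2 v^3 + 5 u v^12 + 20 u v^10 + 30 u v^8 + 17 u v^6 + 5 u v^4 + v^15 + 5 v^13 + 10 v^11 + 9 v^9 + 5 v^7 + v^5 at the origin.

The Hessian of f at 0 is [[0, 0], [0, 0]] with rank 0, so corank 2. A Groebner basis of the Jacobian ideal J(f) in C{u,v} is {u^2/2 + u*v^3, -2*u^2 + v^4, u^3, u^2*v}; counting standard monomials gives mu = 8. Corank 2; j^3 = -u^3 is a perfect cube, so E-series; the 5-jet and mu = 8 give E_8.

8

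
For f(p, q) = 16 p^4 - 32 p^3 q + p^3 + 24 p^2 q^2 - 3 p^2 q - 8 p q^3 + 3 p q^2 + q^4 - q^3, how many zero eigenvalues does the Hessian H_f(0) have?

2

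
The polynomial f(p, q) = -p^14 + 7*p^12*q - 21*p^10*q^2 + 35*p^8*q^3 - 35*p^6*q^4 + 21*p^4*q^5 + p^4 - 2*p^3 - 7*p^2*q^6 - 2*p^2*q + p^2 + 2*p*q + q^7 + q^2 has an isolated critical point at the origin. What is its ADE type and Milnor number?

The Hessian of f at 0 is [[2, 2], [2, 2]] with rank 1, so corank 1. A Groebner basis of the Jacobian ideal J(f) in C{p,q} is {14*p*q/3 + 5*p/3 + q^4 - 4*q^3/3 + 3*q^2 + 5*q/3, p*q^2 + 4*p*q/3 + p/3 + q^3/3 + q^2 + q/3, p^2 - p - q}; counting standard monomials gives mu = 6. Corank 1: A-series; mu = 6 gives A_6.

Type A_6, Milnor number mu = 6.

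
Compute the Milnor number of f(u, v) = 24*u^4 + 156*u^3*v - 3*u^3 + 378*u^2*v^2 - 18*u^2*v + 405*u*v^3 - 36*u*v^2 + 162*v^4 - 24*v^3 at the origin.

The Hessian of f at 0 has rank 0. Corank 2; j^3 = -3*(u + 2*v)^3 is a perfect cube, so E-series; the 4-jet and mu = 7 give E_7.

7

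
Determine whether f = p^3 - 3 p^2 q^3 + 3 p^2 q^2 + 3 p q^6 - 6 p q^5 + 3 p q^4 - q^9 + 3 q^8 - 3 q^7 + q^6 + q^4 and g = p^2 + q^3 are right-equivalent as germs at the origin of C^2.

No.

The Hessian of f at 0 has rank 0. Corank 2; j^3 = p^3 is a perfect cube, so E-series; the 4-jet and mu = 6 give E_6. The Hessian of g at 0 has rank 1. Corank 1: A-series; mu = 2 gives A_2. f is E_6 but g is A_2, hence not right-equivalent.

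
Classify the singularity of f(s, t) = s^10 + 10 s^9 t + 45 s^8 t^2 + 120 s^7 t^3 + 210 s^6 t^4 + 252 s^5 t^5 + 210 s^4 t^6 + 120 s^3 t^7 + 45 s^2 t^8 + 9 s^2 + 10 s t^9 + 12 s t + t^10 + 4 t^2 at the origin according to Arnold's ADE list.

A_9

The Hessian of f at 0 has rank 1. Corank 1: A-series; mu = 9 gives A_9.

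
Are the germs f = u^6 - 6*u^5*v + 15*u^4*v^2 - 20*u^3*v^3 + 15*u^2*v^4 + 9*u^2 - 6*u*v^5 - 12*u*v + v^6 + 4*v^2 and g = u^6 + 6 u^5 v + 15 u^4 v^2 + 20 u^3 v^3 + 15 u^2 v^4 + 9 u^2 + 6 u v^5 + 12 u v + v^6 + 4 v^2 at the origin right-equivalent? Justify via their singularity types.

The Hessian of f at 0 has rank 1. Corank 1: A-series; mu = 5 gives A_5. The Hessian of g at 0 has rank 1. Corank 1: A-series; mu = 5 gives A_5. Both have type A_5, hence right-equivalent.

Yes.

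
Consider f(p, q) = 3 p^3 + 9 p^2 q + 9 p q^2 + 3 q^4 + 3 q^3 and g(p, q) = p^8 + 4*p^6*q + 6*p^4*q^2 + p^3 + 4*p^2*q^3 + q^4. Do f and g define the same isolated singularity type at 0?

Yes.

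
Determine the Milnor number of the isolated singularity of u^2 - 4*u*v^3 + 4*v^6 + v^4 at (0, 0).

3

The Hessian of f at 0 is [[2, 0], [0, 0]] with rank 1, so corank 1. A Groebner basis of the Jacobian ideal J(f) in C{u,v} is {v^3, u}; counting standard monomials gives mu = 3. Corank 1: A-series; mu = 3 gives A_3.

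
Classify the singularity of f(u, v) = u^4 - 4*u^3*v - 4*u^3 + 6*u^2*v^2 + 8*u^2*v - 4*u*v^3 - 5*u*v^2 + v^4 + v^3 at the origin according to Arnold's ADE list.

D_5

The Hessian of f at 0 has rank 0. Corank 2; j^3 = -(u - v)*(2*u - v)^2 has shape L^2 M (L != M), so D-series; mu = 5 gives D_5.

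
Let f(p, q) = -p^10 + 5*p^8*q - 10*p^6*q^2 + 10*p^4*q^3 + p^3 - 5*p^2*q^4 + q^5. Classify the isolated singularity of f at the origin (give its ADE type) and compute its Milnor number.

The Hessian of f at 0 is [[0, 0], [0, 0]] with rank 0, so corank 2. A Groebner basis of the Jacobian ideal J(f) in C{p,q} is {q^4, p^2}; counting standard monomials gives mu = 8. Corank 2; j^3 = p^3 is a perfect cube, so E-series; the 5-jet and mu = 8 give E_8.

Type E_{8}, Milnor number mu = 8.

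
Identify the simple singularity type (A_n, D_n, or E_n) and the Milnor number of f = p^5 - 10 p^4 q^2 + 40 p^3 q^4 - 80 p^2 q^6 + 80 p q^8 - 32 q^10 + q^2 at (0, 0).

The Hessian of f at 0 has rank 1. Corank 1: A-series; mu = 4 gives A_4.

Type A_4, Milnor number mu = 4.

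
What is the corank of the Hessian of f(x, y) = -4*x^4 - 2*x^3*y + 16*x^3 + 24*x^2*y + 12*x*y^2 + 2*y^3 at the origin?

2

Hessian at 0 has rank 0.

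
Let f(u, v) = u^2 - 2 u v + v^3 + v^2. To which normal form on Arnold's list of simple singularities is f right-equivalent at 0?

A2

The Hessian of f at 0 has rank 1. Corank 1: A-series; mu = 2 gives A_2.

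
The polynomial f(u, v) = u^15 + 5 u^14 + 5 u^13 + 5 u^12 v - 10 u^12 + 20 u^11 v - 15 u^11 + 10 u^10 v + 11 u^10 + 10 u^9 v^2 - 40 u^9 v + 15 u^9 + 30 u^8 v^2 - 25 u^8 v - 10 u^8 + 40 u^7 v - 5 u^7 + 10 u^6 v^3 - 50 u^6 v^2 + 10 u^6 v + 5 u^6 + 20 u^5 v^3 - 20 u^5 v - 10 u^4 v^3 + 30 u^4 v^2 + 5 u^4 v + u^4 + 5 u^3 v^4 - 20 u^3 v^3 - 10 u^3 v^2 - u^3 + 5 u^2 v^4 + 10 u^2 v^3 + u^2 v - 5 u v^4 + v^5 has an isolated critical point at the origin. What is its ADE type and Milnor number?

Type D6, Milnor number mu = 6.

The Hessian of f at 0 is [[0, 0], [0, 0]] with rank 0, so corank 2. A Groebner basis of the Jacobian ideal J(f) in C{u,v} is {u*v/5 + v^4, u*v^2, u^2 - u*v}; counting standard monomials gives mu = 6. Corank 2; j^3 = -u^2*(u - v) has shape L^2 M (L != M), so D-series; mu = 6 gives D_6.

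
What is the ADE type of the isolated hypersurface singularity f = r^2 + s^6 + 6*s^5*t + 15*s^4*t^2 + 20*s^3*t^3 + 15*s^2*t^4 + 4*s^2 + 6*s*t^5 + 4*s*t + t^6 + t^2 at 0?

The Hessian of f at 0 is [[8, 4, 0], [4, 2, 0], [0, 0, 2]] with rank 2, so corank 1. A Groebner basis of the Jacobian ideal J(f) in C{s,t,r} is {t^5, s + t/2, r}; counting standard monomials gives mu = 5. Corank 1: A-series; mu = 5 gives A_5.

A_5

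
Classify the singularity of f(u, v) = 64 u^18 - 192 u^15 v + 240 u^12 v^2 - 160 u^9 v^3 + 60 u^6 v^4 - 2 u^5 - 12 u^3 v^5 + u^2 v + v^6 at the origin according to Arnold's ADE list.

The Hessian of f at 0 is [[0, 0], [0, 0]] with rank 0, so corank 2. A Groebner basis of the Jacobian ideal J(f) in C{u,v} is {u^2/6 + v^5, u^3, u*v}; counting standard monomials gives mu = 7. Corank 2; j^3 = u^2*v has shape L^2 M (L != M), so D-series; mu = 7 gives D_7.

D_7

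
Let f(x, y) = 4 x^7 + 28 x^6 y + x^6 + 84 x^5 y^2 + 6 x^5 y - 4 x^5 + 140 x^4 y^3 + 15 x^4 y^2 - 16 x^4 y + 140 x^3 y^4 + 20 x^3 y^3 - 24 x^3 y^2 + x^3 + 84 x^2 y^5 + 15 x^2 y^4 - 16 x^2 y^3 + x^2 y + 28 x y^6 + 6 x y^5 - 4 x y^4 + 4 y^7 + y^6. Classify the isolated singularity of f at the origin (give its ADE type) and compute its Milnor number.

The Hessian of f at 0 has rank 0. Corank 2; j^3 = x^2*(x + y) has shape L^2 M (L != M), so D-series; mu = 7 gives D_7.

Type D_{7}, Milnor number mu = 7.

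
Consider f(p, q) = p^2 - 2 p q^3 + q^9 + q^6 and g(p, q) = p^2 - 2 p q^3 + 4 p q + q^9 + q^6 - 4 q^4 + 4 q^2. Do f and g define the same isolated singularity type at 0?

Yes.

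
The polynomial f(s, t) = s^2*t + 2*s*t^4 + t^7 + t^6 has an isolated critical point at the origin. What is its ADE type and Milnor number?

The Hessian of f at 0 is [[0, 0], [0, 0]] with rank 0, so corank 2. A Groebner basis of the Jacobian ideal J(f) in C{s,t} is {s*t + t^4, s^3, s^2*t, -s^2/6 + s*t^2}; counting standard monomials gives mu = 7. Corank 2; j^3 = s^2*t has shape L^2 M (L != M), so D-series; mu = 7 gives D_7.

Type D_{7}, Milnor number mu = 7.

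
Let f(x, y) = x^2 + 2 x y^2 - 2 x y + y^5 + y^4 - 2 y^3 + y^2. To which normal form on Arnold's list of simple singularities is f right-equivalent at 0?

A4

The Hessian of f at 0 has rank 1. Corank 1: A-series; mu = 4 gives A_4.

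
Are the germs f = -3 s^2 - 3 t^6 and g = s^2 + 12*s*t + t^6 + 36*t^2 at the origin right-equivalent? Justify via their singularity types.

The Hessian of f at 0 has rank 1. Corank 1: A-series; mu = 5 gives A_5. The Hessian of g at 0 has rank 1. Corank 1: A-series; mu = 5 gives A_5. Both have type A_5, hence right-equivalent.

Yes.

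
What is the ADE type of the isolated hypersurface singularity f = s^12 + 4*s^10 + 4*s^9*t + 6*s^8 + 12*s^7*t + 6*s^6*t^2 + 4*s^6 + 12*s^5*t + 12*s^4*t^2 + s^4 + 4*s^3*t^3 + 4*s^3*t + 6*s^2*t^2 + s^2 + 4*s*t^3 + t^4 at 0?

The Hessian of f at 0 has rank 1. Corank 1: A-series; mu = 3 gives A_3.

A_{3}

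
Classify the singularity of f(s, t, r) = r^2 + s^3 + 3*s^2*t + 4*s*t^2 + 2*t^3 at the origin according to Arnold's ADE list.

D4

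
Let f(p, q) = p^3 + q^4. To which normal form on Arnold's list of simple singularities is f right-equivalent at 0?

E_6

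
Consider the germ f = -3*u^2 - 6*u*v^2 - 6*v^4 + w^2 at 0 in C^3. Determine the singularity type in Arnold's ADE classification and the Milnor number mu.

Type A3, Milnor number mu = 3.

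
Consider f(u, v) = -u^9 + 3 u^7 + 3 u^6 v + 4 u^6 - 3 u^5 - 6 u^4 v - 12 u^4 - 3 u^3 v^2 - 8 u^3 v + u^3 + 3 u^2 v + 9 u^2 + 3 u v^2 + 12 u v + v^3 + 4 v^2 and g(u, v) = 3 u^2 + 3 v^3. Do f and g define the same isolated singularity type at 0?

Yes.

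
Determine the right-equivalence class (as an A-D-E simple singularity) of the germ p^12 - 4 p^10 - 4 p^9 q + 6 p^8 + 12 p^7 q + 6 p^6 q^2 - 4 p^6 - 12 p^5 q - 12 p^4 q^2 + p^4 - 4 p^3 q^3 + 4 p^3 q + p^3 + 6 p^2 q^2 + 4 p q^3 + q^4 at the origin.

The Hessian of f at 0 is [[0, 0], [0, 0]] with rank 0, so corank 2. A Groebner basis of the Jacobian ideal J(f) in C{p,q} is {q^4, p*q^2 + q^3/3, p^2}; counting standard monomials gives mu = 6. Corank 2; j^3 = p^3 is a perfect cube, so E-series; the 4-jet and mu = 6 give E_6.

E6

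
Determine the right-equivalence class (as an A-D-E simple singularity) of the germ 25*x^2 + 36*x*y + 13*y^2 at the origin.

The Hessian of f at 0 has rank 2. Corank 0: nondegenerate Morse point, so A_1.

A_1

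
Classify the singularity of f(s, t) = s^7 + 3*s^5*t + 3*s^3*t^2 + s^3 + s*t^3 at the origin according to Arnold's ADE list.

E7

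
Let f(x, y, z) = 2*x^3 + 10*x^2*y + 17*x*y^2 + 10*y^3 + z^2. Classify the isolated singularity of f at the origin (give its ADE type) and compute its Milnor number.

The Hessian of f at 0 has rank 1. Corank 2; j^3 = (x + 2*y)*(2*x^2 + 6*x*y + 5*y^2) splits into three distinct lines over C (the quadratic factor has nonzero discriminant), so D_4.

Type D_{4}, Milnor number mu = 4.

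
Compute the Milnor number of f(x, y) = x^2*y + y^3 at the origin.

4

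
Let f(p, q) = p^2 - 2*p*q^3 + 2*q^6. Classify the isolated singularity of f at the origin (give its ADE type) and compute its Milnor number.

Type A_{5}, Milnor number mu = 5.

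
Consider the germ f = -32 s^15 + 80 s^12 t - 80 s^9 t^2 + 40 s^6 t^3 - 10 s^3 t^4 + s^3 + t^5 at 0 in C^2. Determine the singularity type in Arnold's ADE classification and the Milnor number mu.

The Hessian of f at 0 has rank 0. Corank 2; j^3 = s^3 is a perfect cube, so E-series; the 5-jet and mu = 8 give E_8.

Type E_{8}, Milnor number mu = 8.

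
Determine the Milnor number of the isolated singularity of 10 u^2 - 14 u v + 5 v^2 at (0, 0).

The Hessian of f at 0 has rank 2. Corank 0: nondegenerate Morse point, so A_1.

1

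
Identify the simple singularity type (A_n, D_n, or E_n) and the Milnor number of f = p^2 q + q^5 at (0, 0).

Type D6, Milnor number mu = 6.

The Hessian of f at 0 has rank 0. Corank 2; j^3 = p^2*q has shape L^2 M (L != M), so D-series; mu = 6 gives D_6.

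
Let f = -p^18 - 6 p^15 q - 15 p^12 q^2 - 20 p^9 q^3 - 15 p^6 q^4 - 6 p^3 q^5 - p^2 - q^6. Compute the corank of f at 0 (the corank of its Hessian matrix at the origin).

1

Hessian at 0 has rank 1.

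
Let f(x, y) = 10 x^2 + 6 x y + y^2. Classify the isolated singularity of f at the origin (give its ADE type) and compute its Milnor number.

Type A_{1}, Milnor number mu = 1.

The Hessian of f at 0 is [[20, 6], [6, 2]] with rank 2, so corank 0. A Groebner basis of the Jacobian ideal J(f) in C{x,y} is {x, y}; counting standard monomials gives mu = 1. Corank 0: nondegenerate Morse point, so A_1.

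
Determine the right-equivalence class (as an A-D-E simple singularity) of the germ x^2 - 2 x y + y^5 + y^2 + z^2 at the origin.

A4

The Hessian of f at 0 is [[2, -2, 0], [-2, 2, 0], [0, 0, 2]] with rank 2, so corank 1. A Groebner basis of the Jacobian ideal J(f) in C{x,y,z} is {y^4, x - y, z}; counting standard monomials gives mu = 4. Corank 1: A-series; mu = 4 gives A_4.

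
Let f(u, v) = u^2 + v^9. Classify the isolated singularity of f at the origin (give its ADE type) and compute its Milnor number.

Type A_8, Milnor number mu = 8.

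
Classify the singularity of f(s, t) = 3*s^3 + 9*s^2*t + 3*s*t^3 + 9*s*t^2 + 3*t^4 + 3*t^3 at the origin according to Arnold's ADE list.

E_{7}

The Hessian of f at 0 has rank 0. Corank 2; j^3 = 3*(s + t)^3 is a perfect cube, so E-series; the 4-jet and mu = 7 give E_7.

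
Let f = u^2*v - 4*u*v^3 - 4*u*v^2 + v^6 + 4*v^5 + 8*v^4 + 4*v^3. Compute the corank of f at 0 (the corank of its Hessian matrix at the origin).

Hessian at 0 has rank 0.

2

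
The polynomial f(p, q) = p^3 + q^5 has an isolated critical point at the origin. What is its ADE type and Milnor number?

Type E8, Milnor number mu = 8.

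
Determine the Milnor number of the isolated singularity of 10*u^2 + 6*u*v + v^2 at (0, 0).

1

The Hessian of f at 0 has rank 2. Corank 0: nondegenerate Morse point, so A_1.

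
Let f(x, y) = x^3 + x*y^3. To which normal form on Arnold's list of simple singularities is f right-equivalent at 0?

The Hessian of f at 0 has rank 0. Corank 2; j^3 = x^3 is a perfect cube, so E-series; the 4-jet and mu = 7 give E_7.

E7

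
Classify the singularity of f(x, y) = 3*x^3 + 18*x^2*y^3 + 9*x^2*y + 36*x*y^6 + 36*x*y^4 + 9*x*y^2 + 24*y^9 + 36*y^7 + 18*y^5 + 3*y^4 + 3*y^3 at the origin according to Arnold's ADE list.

E_{6}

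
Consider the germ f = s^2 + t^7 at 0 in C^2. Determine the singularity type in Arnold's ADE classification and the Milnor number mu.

The Hessian of f at 0 is [[2, 0], [0, 0]] with rank 1, so corank 1. A Groebner basis of the Jacobian ideal J(f) in C{s,t} is {t^6, s}; counting standard monomials gives mu = 6. Corank 1: A-series; mu = 6 gives A_6.

Type A_6, Milnor number mu = 6.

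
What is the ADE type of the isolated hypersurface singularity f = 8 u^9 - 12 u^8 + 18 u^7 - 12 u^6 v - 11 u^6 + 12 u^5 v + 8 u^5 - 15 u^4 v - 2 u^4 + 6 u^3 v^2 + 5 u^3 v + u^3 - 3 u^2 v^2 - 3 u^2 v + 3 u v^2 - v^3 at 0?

E7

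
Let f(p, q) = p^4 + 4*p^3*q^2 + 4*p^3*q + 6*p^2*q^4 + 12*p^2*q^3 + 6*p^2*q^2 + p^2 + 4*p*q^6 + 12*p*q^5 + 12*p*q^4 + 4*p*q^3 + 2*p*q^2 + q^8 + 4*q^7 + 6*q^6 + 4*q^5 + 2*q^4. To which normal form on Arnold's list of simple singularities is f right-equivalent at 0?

A_{3}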